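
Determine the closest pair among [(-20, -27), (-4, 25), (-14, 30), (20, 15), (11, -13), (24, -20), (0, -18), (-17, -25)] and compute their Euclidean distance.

Computing all pairwise distances among 8 points:

d((-20, -27), (-4, 25)) = 54.4059
d((-20, -27), (-14, 30)) = 57.3149
d((-20, -27), (20, 15)) = 58.0
d((-20, -27), (11, -13)) = 34.0147
d((-20, -27), (24, -20)) = 44.5533
d((-20, -27), (0, -18)) = 21.9317
d((-20, -27), (-17, -25)) = 3.6056 <-- minimum
d((-4, 25), (-14, 30)) = 11.1803
d((-4, 25), (20, 15)) = 26.0
d((-4, 25), (11, -13)) = 40.8534
d((-4, 25), (24, -20)) = 53.0
d((-4, 25), (0, -18)) = 43.1856
d((-4, 25), (-17, -25)) = 51.6624
d((-14, 30), (20, 15)) = 37.1618
d((-14, 30), (11, -13)) = 49.7393
d((-14, 30), (24, -20)) = 62.8013
d((-14, 30), (0, -18)) = 50.0
d((-14, 30), (-17, -25)) = 55.0818
d((20, 15), (11, -13)) = 29.4109
d((20, 15), (24, -20)) = 35.2278
d((20, 15), (0, -18)) = 38.5876
d((20, 15), (-17, -25)) = 54.4885
d((11, -13), (24, -20)) = 14.7648
d((11, -13), (0, -18)) = 12.083
d((11, -13), (-17, -25)) = 30.4631
d((24, -20), (0, -18)) = 24.0832
d((24, -20), (-17, -25)) = 41.3038
d((0, -18), (-17, -25)) = 18.3848

Closest pair: (-20, -27) and (-17, -25) with distance 3.6056

The closest pair is (-20, -27) and (-17, -25) with Euclidean distance 3.6056. For 8 points, brute-force pairwise comparison is shown above. For large n, the divide-and-conquer algorithm (sort by x, recurse on halves, check the dividing strip) achieves O(n log n).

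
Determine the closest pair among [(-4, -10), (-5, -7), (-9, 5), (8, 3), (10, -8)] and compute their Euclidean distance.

Computing all pairwise distances among 5 points:

d((-4, -10), (-5, -7)) = 3.1623 <-- minimum
d((-4, -10), (-9, 5)) = 15.8114
d((-4, -10), (8, 3)) = 17.6918
d((-4, -10), (10, -8)) = 14.1421
d((-5, -7), (-9, 5)) = 12.6491
d((-5, -7), (8, 3)) = 16.4012
d((-5, -7), (10, -8)) = 15.0333
d((-9, 5), (8, 3)) = 17.1172
d((-9, 5), (10, -8)) = 23.0217
d((8, 3), (10, -8)) = 11.1803

Closest pair: (-4, -10) and (-5, -7) with distance 3.1623

The closest pair is (-4, -10) and (-5, -7) with Euclidean distance 3.1623. For 5 points, brute-force pairwise comparison is shown above. For large n, the divide-and-conquer algorithm (sort by x, recurse on halves, check the dividing strip) achieves O(n log n).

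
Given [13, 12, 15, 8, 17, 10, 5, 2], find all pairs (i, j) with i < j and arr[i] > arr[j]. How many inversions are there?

Finding inversions in [13, 12, 15, 8, 17, 10, 5, 2]:

(0, 1): arr[0]=13 > arr[1]=12
(0, 3): arr[0]=13 > arr[3]=8
(0, 5): arr[0]=13 > arr[5]=10
(0, 6): arr[0]=13 > arr[6]=5
(0, 7): arr[0]=13 > arr[7]=2
(1, 3): arr[1]=12 > arr[3]=8
(1, 5): arr[1]=12 > arr[5]=10
(1, 6): arr[1]=12 > arr[6]=5
(1, 7): arr[1]=12 > arr[7]=2
(2, 3): arr[2]=15 > arr[3]=8
(2, 5): arr[2]=15 > arr[5]=10
(2, 6): arr[2]=15 > arr[6]=5
(2, 7): arr[2]=15 > arr[7]=2
(3, 6): arr[3]=8 > arr[6]=5
(3, 7): arr[3]=8 > arr[7]=2
(4, 5): arr[4]=17 > arr[5]=10
(4, 6): arr[4]=17 > arr[6]=5
(4, 7): arr[4]=17 > arr[7]=2
(5, 6): arr[5]=10 > arr[6]=5
(5, 7): arr[5]=10 > arr[7]=2
(6, 7): arr[6]=5 > arr[7]=2

Total inversions: 21

The array has 21 inversion(s): (0,1), (0,3), (0,5), (0,6), (0,7), (1,3), (1,5), (1,6), (1,7), (2,3), (2,5), (2,6), (2,7), (3,6), (3,7), (4,5), (4,6), (4,7), (5,6), (5,7), (6,7). Each pair (i,j) satisfies i < j and arr[i] > arr[j].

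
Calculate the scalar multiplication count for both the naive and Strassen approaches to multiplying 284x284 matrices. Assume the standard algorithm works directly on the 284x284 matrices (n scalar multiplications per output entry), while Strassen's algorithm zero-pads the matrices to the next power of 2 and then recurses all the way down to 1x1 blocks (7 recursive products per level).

Matrix multiplication for 284x284 matrices:

Strassen's algorithm requires power-of-2 dimensions. Pad 284x284 to 512x512 (next power of 2).

Standard algorithm: 284^3 = 22906304 multiplications
Strassen's algorithm: 7^(log2(512)) = 7^9 = 40353607 multiplications
Difference: 22906304 - 40353607 = -17447303 (Strassen uses MORE here due to padding overhead — for small or just-over-power-of-2 n, padding can outweigh the per-level savings)

Standard: 22906304 multiplications (284^3). Strassen: 40353607 multiplications (7^9, after padding to 512x512). Strassen reduces 8 recursive multiplications to 7 at each level.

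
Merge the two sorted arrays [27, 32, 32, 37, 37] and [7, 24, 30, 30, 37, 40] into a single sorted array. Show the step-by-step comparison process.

Merging process:

Compare 27 vs 7: take 7 from right. Merged: [7]
Compare 27 vs 24: take 24 from right. Merged: [7, 24]
Compare 27 vs 30: take 27 from left. Merged: [7, 24, 27]
Compare 32 vs 30: take 30 from right. Merged: [7, 24, 27, 30]
Compare 32 vs 30: take 30 from right. Merged: [7, 24, 27, 30, 30]
Compare 32 vs 37: take 32 from left. Merged: [7, 24, 27, 30, 30, 32]
Compare 32 vs 37: take 32 from left. Merged: [7, 24, 27, 30, 30, 32, 32]
Compare 37 vs 37: take 37 from left. Merged: [7, 24, 27, 30, 30, 32, 32, 37]
Compare 37 vs 37: take 37 from left. Merged: [7, 24, 27, 30, 30, 32, 32, 37, 37]
Append remaining from right: [37, 40]. Merged: [7, 24, 27, 30, 30, 32, 32, 37, 37, 37, 40]

Final merged array: [7, 24, 27, 30, 30, 32, 32, 37, 37, 37, 40]
Total comparisons: 9

The merged array is [7, 24, 27, 30, 30, 32, 32, 37, 37, 37, 40], requiring 9 comparisons. The merge step runs in O(n) time where n is the total number of elements.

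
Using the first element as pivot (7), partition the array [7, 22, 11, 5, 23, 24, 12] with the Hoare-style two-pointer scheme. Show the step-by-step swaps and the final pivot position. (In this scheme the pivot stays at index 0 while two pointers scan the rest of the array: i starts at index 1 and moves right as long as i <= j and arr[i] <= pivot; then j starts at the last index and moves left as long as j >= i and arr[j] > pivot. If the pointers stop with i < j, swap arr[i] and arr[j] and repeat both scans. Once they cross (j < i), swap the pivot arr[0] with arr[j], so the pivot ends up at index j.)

Hoare-style two-pointer partition with pivot = 7:

Initial array: [7, 22, 11, 5, 23, 24, 12]

Pointers start at i = 1, j = 6.
i stops at index 1 (arr[1]=22 > 7), j stops at index 3 (arr[3]=5 <= 7): swap arr[1] and arr[3], array becomes [7, 5, 11, 22, 23, 24, 12]
i ends at 2, j ends at 1: the pointers have crossed (j < i), so scanning stops.

Swap pivot arr[0] with arr[1] to place pivot at position 1: [5, 7, 11, 22, 23, 24, 12]
Pivot position: 1

After partitioning with pivot 7, the array becomes [5, 7, 11, 22, 23, 24, 12]. The pivot is placed at index 1. All elements to the left of the pivot are <= 7, and all elements to the right are > 7.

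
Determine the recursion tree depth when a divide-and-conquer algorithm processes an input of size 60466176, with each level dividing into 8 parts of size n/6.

For divide and conquer with division factor 6:

Problem sizes at each level:
Level 0: 60466176
Level 1: 10077696
Level 2: 1679616
Level 3: 279936
Level 4: 46656
Level 5: 7776
Level 6: 1296
Level 7: 216
Level 8: 36
Level 9: 6
Level 10: 1

The root is level 0 and the size-1 base case is level 10 (the tree spans levels 0 through 10, i.e. 11 levels counting the root), so the depth is the number of divisions: log_6(60466176) = 10

The recursion tree depth is log_6(60466176) = 10. At each level, the problem size is divided by 6, so it takes 10 divisions to reduce to a base case of size 1. The algorithm makes 8 recursive calls at each level.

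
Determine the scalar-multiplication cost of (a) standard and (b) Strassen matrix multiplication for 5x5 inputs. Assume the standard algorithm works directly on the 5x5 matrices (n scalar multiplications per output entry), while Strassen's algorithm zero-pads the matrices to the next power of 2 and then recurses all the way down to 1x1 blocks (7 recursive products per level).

Matrix multiplication for 5x5 matrices:

Strassen's algorithm requires power-of-2 dimensions. Pad 5x5 to 8x8 (next power of 2).

Standard algorithm: 5^3 = 125 multiplications
Strassen's algorithm: 7^(log2(8)) = 7^3 = 343 multiplications
Difference: 125 - 343 = -218 (Strassen uses MORE here due to padding overhead — for small or just-over-power-of-2 n, padding can outweigh the per-level savings)

Standard: 125 multiplications (5^3). Strassen: 343 multiplications (7^3, after padding to 8x8). Strassen reduces 8 recursive multiplications to 7 at each level.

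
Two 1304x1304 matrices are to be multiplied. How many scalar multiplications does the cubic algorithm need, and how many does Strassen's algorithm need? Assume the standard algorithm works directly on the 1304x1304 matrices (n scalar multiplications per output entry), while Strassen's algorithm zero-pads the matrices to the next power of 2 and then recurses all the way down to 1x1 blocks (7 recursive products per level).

Matrix multiplication for 1304x1304 matrices:

Strassen's algorithm requires power-of-2 dimensions. Pad 1304x1304 to 2048x2048 (next power of 2).

Standard algorithm: 1304^3 = 2217342464 multiplications
Strassen's algorithm: 7^(log2(2048)) = 7^11 = 1977326743 multiplications
Savings: 2217342464 - 1977326743 = 240015721 multiplications

Standard: 2217342464 multiplications (1304^3). Strassen: 1977326743 multiplications (7^11, after padding to 2048x2048). Strassen reduces 8 recursive multiplications to 7 at each level.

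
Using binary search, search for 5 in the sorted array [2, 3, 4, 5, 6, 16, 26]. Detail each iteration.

Binary search for 5 in [2, 3, 4, 5, 6, 16, 26]:

lo=0, hi=6, mid=3, arr[mid]=5 -> Found target at index 3!

Binary search finds 5 at index 3 after 1 comparisons. The search repeatedly halves the search space by comparing with the middle element.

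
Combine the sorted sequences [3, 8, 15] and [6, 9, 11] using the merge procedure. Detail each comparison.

Merging process:

Compare 3 vs 6: take 3 from left. Merged: [3]
Compare 8 vs 6: take 6 from right. Merged: [3, 6]
Compare 8 vs 9: take 8 from left. Merged: [3, 6, 8]
Compare 15 vs 9: take 9 from right. Merged: [3, 6, 8, 9]
Compare 15 vs 11: take 11 from right. Merged: [3, 6, 8, 9, 11]
Append remaining from left: [15]. Merged: [3, 6, 8, 9, 11, 15]

Final merged array: [3, 6, 8, 9, 11, 15]
Total comparisons: 5

The merged array is [3, 6, 8, 9, 11, 15], requiring 5 comparisons. The merge step runs in O(n) time where n is the total number of elements.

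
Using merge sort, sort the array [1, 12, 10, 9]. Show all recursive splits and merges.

Merge sort trace:

Split: [1, 12, 10, 9] -> [1, 12] and [10, 9]
  Split: [1, 12] -> [1] and [12]
  Merge: [1] + [12] -> [1, 12]
  Split: [10, 9] -> [10] and [9]
  Merge: [10] + [9] -> [9, 10]
Merge: [1, 12] + [9, 10] -> [1, 9, 10, 12]

Final sorted array: [1, 9, 10, 12]

The merge sort proceeds by recursively splitting the array and merging sorted halves.
After all merges, the sorted array is [1, 9, 10, 12].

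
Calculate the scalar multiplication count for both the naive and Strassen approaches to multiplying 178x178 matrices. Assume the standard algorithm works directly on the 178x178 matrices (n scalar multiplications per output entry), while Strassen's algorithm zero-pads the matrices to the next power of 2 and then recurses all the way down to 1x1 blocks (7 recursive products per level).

Matrix multiplication for 178x178 matrices:

Strassen's algorithm requires power-of-2 dimensions. Pad 178x178 to 256x256 (next power of 2).

Standard algorithm: 178^3 = 5639752 multiplications
Strassen's algorithm: 7^(log2(256)) = 7^8 = 5764801 multiplications
Difference: 5639752 - 5764801 = -125049 (Strassen uses MORE here due to padding overhead — for small or just-over-power-of-2 n, padding can outweigh the per-level savings)

Standard: 5639752 multiplications (178^3). Strassen: 5764801 multiplications (7^8, after padding to 256x256). Strassen reduces 8 recursive multiplications to 7 at each level.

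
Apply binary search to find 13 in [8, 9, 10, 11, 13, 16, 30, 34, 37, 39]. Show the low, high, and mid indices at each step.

Binary search for 13 in [8, 9, 10, 11, 13, 16, 30, 34, 37, 39]:

lo=0, hi=9, mid=4, arr[mid]=13 -> Found target at index 4!

Binary search finds 13 at index 4 after 1 comparisons. The search repeatedly halves the search space by comparing with the middle element.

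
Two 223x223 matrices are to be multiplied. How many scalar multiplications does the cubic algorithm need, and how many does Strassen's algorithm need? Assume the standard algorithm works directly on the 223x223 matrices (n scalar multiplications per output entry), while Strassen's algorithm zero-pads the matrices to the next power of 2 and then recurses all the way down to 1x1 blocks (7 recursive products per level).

Matrix multiplication for 223x223 matrices:

Strassen's algorithm requires power-of-2 dimensions. Pad 223x223 to 256x256 (next power of 2).

Standard algorithm: 223^3 = 11089567 multiplications
Strassen's algorithm: 7^(log2(256)) = 7^8 = 5764801 multiplications
Savings: 11089567 - 5764801 = 5324766 multiplications

Standard: 11089567 multiplications (223^3). Strassen: 5764801 multiplications (7^8, after padding to 256x256). Strassen reduces 8 recursive multiplications to 7 at each level.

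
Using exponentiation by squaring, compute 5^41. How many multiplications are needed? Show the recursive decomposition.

Computing 5^41 by squaring (build up from 5^1; each line after the first costs one multiplication):

5^1 = 5
5^2 = (5^1)^2 = 5^2 = 25
5^4 = (5^2)^2 = 25^2 = 625
5^5 = 5 * 5^4 = 5 * 625 = 3125
5^10 = (5^5)^2 = 3125^2 = 9765625
5^20 = (5^10)^2 = 9765625^2 = 95367431640625
5^40 = (5^20)^2 = 95367431640625^2 = 9094947017729282379150390625
5^41 = 5 * 5^40 = 5 * 9094947017729282379150390625 = 45474735088646411895751953125

Result: 45474735088646411895751953125
Multiplications needed: 7 (7 lines after 5^1)

5^41 = 45474735088646411895751953125. Using exponentiation by squaring, this requires 7 multiplications. The key idea: if the exponent is even, square the half-power; if odd, multiply by the base once.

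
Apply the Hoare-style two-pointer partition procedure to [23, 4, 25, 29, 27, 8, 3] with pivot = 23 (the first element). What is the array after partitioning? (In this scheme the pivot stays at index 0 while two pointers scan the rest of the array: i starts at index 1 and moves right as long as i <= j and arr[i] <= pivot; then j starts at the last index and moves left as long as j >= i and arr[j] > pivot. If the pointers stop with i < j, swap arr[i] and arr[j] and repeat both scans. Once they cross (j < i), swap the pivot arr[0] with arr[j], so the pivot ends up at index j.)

Hoare-style two-pointer partition with pivot = 23:

Initial array: [23, 4, 25, 29, 27, 8, 3]

Pointers start at i = 1, j = 6.
i stops at index 2 (arr[2]=25 > 23), j stops at index 6 (arr[6]=3 <= 23): swap arr[2] and arr[6], array becomes [23, 4, 3, 29, 27, 8, 25]
i stops at index 3 (arr[3]=29 > 23), j stops at index 5 (arr[5]=8 <= 23): swap arr[3] and arr[5], array becomes [23, 4, 3, 8, 27, 29, 25]
i ends at 4, j ends at 3: the pointers have crossed (j < i), so scanning stops.

Swap pivot arr[0] with arr[3] to place pivot at position 3: [8, 4, 3, 23, 27, 29, 25]
Pivot position: 3

After partitioning with pivot 23, the array becomes [8, 4, 3, 23, 27, 29, 25]. The pivot is placed at index 3. All elements to the left of the pivot are <= 23, and all elements to the right are > 23.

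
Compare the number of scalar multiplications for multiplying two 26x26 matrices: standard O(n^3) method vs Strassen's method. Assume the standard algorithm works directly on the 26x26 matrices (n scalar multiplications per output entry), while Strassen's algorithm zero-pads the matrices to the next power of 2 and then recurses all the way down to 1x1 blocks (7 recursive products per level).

Matrix multiplication for 26x26 matrices:

Strassen's algorithm requires power-of-2 dimensions. Pad 26x26 to 32x32 (next power of 2).

Standard algorithm: 26^3 = 17576 multiplications
Strassen's algorithm: 7^(log2(32)) = 7^5 = 16807 multiplications
Savings: 17576 - 16807 = 769 multiplications

Standard: 17576 multiplications (26^3). Strassen: 16807 multiplications (7^5, after padding to 32x32). Strassen reduces 8 recursive multiplications to 7 at each level.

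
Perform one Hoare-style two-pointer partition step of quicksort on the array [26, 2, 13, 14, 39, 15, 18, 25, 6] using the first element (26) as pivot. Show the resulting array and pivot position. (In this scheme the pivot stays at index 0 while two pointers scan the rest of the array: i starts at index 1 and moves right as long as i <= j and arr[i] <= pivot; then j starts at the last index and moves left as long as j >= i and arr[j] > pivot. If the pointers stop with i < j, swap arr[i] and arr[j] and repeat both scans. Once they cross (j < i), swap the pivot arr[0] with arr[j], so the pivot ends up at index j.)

Hoare-style two-pointer partition with pivot = 26:

Initial array: [26, 2, 13, 14, 39, 15, 18, 25, 6]

Pointers start at i = 1, j = 8.
i stops at index 4 (arr[4]=39 > 26), j stops at index 8 (arr[8]=6 <= 26): swap arr[4] and arr[8], array becomes [26, 2, 13, 14, 6, 15, 18, 25, 39]
i ends at 8, j ends at 7: the pointers have crossed (j < i), so scanning stops.

Swap pivot arr[0] with arr[7] to place pivot at position 7: [25, 2, 13, 14, 6, 15, 18, 26, 39]
Pivot position: 7

After partitioning with pivot 26, the array becomes [25, 2, 13, 14, 6, 15, 18, 26, 39]. The pivot is placed at index 7. All elements to the left of the pivot are <= 26, and all elements to the right are > 26.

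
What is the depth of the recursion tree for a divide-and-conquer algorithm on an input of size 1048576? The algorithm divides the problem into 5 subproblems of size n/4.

For divide and conquer with division factor 4:

Problem sizes at each level:
Level 0: 1048576
Level 1: 262144
Level 2: 65536
Level 3: 16384
Level 4: 4096
Level 5: 1024
Level 6: 256
Level 7: 64
Level 8: 16
Level 9: 4
Level 10: 1

The root is level 0 and the size-1 base case is level 10 (the tree spans levels 0 through 10, i.e. 11 levels counting the root), so the depth is the number of divisions: log_4(1048576) = 10

The recursion tree depth is log_4(1048576) = 10. At each level, the problem size is divided by 4, so it takes 10 divisions to reduce to a base case of size 1. The algorithm makes 5 recursive calls at each level.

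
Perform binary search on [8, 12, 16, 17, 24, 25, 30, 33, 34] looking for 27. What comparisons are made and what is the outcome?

Binary search for 27 in [8, 12, 16, 17, 24, 25, 30, 33, 34]:

lo=0, hi=8, mid=4, arr[mid]=24 -> 24 < 27, search right half
lo=5, hi=8, mid=6, arr[mid]=30 -> 30 > 27, search left half
lo=5, hi=5, mid=5, arr[mid]=25 -> 25 < 27, search right half
lo=6 > hi=5, target 27 not found

Binary search determines that 27 is not in the array after 3 comparisons. The search space was exhausted without finding the target.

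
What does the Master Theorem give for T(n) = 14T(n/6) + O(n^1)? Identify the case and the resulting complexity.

Master Theorem for T(n) = 14T(n/6) + O(n^1):

a = 14, b = 6, c = 1
log_b(a) = log_6(14) = 1.4729

Case 1: c = 1 < log_6(14) = 1.4729
T(n) = O(n^(log_6 14))

For T(n) = 14T(n/6) + O(n^1): log_6(14) = 1.4729. This is Case 1 of the Master Theorem (c < log_b(a), work dominated by leaves), giving O(n^(log_6 14)).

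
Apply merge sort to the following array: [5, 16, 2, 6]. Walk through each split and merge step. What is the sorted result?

Merge sort trace:

Split: [5, 16, 2, 6] -> [5, 16] and [2, 6]
  Split: [5, 16] -> [5] and [16]
  Merge: [5] + [16] -> [5, 16]
  Split: [2, 6] -> [2] and [6]
  Merge: [2] + [6] -> [2, 6]
Merge: [5, 16] + [2, 6] -> [2, 5, 6, 16]

Final sorted array: [2, 5, 6, 16]

The merge sort proceeds by recursively splitting the array and merging sorted halves.
After all merges, the sorted array is [2, 5, 6, 16].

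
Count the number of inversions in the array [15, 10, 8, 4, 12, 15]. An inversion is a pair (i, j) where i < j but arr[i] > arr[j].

Finding inversions in [15, 10, 8, 4, 12, 15]:

(0, 1): arr[0]=15 > arr[1]=10
(0, 2): arr[0]=15 > arr[2]=8
(0, 3): arr[0]=15 > arr[3]=4
(0, 4): arr[0]=15 > arr[4]=12
(1, 2): arr[1]=10 > arr[2]=8
(1, 3): arr[1]=10 > arr[3]=4
(2, 3): arr[2]=8 > arr[3]=4

Total inversions: 7

The array has 7 inversion(s): (0,1), (0,2), (0,3), (0,4), (1,2), (1,3), (2,3). Each pair (i,j) satisfies i < j and arr[i] > arr[j].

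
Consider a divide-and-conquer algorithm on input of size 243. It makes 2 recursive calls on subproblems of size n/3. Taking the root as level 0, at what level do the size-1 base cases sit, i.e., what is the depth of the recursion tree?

For divide and conquer with division factor 3:

Problem sizes at each level:
Level 0: 243
Level 1: 81
Level 2: 27
Level 3: 9
Level 4: 3
Level 5: 1

The root is level 0 and the size-1 base case is level 5 (the tree spans levels 0 through 5, i.e. 6 levels counting the root), so the depth is the number of divisions: log_3(243) = 5

The recursion tree depth is log_3(243) = 5. At each level, the problem size is divided by 3, so it takes 5 divisions to reduce to a base case of size 1. The algorithm makes 2 recursive calls at each level.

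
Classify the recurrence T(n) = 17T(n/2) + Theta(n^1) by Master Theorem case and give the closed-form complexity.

Master Theorem for T(n) = 17T(n/2) + O(n^1):

a = 17, b = 2, c = 1
log_b(a) = log_2(17) = 4.0875

Case 1: c = 1 < log_2(17) = 4.0875
T(n) = O(n^(log_2 17))

For T(n) = 17T(n/2) + O(n^1): log_2(17) = 4.0875. This is Case 1 of the Master Theorem (c < log_b(a), work dominated by leaves), giving O(n^(log_2 17)).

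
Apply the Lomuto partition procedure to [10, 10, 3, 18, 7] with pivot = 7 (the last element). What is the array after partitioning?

Lomuto partition with pivot = 7:

Initial array: [10, 10, 3, 18, 7]

arr[0]=10 > 7: no swap
arr[1]=10 > 7: no swap
arr[2]=3 <= 7: swap with position 0, array becomes [3, 10, 10, 18, 7]
arr[3]=18 > 7: no swap

Place pivot at position 1: [3, 7, 10, 18, 10]
Pivot position: 1

After partitioning with pivot 7, the array becomes [3, 7, 10, 18, 10]. The pivot is placed at index 1. All elements to the left of the pivot are <= 7, and all elements to the right are > 7.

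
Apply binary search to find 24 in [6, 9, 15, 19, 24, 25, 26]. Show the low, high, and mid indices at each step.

Binary search for 24 in [6, 9, 15, 19, 24, 25, 26]:

lo=0, hi=6, mid=3, arr[mid]=19 -> 19 < 24, search right half
lo=4, hi=6, mid=5, arr[mid]=25 -> 25 > 24, search left half
lo=4, hi=4, mid=4, arr[mid]=24 -> Found target at index 4!

Binary search finds 24 at index 4 after 3 comparisons. The search repeatedly halves the search space by comparing with the middle element.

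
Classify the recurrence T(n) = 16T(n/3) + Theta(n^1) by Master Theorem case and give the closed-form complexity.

Master Theorem for T(n) = 16T(n/3) + O(n^1):

a = 16, b = 3, c = 1
log_b(a) = log_3(16) = 2.5237

Case 1: c = 1 < log_3(16) = 2.5237
T(n) = O(n^(log_3 16))

For T(n) = 16T(n/3) + O(n^1): log_3(16) = 2.5237. This is Case 1 of the Master Theorem (c < log_b(a), work dominated by leaves), giving O(n^(log_3 16)).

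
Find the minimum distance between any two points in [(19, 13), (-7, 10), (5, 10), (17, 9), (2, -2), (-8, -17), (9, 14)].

Computing all pairwise distances among 7 points:

d((19, 13), (-7, 10)) = 26.1725
d((19, 13), (5, 10)) = 14.3178
d((19, 13), (17, 9)) = 4.4721 <-- minimum
d((19, 13), (2, -2)) = 22.6716
d((19, 13), (-8, -17)) = 40.3609
d((19, 13), (9, 14)) = 10.0499
d((-7, 10), (5, 10)) = 12.0
d((-7, 10), (17, 9)) = 24.0208
d((-7, 10), (2, -2)) = 15.0
d((-7, 10), (-8, -17)) = 27.0185
d((-7, 10), (9, 14)) = 16.4924
d((5, 10), (17, 9)) = 12.0416
d((5, 10), (2, -2)) = 12.3693
d((5, 10), (-8, -17)) = 29.9666
d((5, 10), (9, 14)) = 5.6569
d((17, 9), (2, -2)) = 18.6011
d((17, 9), (-8, -17)) = 36.0694
d((17, 9), (9, 14)) = 9.434
d((2, -2), (-8, -17)) = 18.0278
d((2, -2), (9, 14)) = 17.4642
d((-8, -17), (9, 14)) = 35.3553

Closest pair: (19, 13) and (17, 9) with distance 4.4721

The closest pair is (19, 13) and (17, 9) with Euclidean distance 4.4721. For 7 points, brute-force pairwise comparison is shown above. For large n, the divide-and-conquer algorithm (sort by x, recurse on halves, check the dividing strip) achieves O(n log n).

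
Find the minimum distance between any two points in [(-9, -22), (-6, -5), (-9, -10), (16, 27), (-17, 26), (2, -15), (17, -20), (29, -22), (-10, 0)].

Computing all pairwise distances among 9 points:

d((-9, -22), (-6, -5)) = 17.2627
d((-9, -22), (-9, -10)) = 12.0
d((-9, -22), (16, 27)) = 55.0091
d((-9, -22), (-17, 26)) = 48.6621
d((-9, -22), (2, -15)) = 13.0384
d((-9, -22), (17, -20)) = 26.0768
d((-9, -22), (29, -22)) = 38.0
d((-9, -22), (-10, 0)) = 22.0227
d((-6, -5), (-9, -10)) = 5.831 <-- minimum
d((-6, -5), (16, 27)) = 38.833
d((-6, -5), (-17, 26)) = 32.8938
d((-6, -5), (2, -15)) = 12.8062
d((-6, -5), (17, -20)) = 27.4591
d((-6, -5), (29, -22)) = 38.9102
d((-6, -5), (-10, 0)) = 6.4031
d((-9, -10), (16, 27)) = 44.6542
d((-9, -10), (-17, 26)) = 36.8782
d((-9, -10), (2, -15)) = 12.083
d((-9, -10), (17, -20)) = 27.8568
d((-9, -10), (29, -22)) = 39.8497
d((-9, -10), (-10, 0)) = 10.0499
d((16, 27), (-17, 26)) = 33.0151
d((16, 27), (2, -15)) = 44.2719
d((16, 27), (17, -20)) = 47.0106
d((16, 27), (29, -22)) = 50.6952
d((16, 27), (-10, 0)) = 37.4833
d((-17, 26), (2, -15)) = 45.1885
d((-17, 26), (17, -20)) = 57.2014
d((-17, 26), (29, -22)) = 66.4831
d((-17, 26), (-10, 0)) = 26.9258
d((2, -15), (17, -20)) = 15.8114
d((2, -15), (29, -22)) = 27.8927
d((2, -15), (-10, 0)) = 19.2094
d((17, -20), (29, -22)) = 12.1655
d((17, -20), (-10, 0)) = 33.6006
d((29, -22), (-10, 0)) = 44.7772

Closest pair: (-6, -5) and (-9, -10) with distance 5.831

The closest pair is (-6, -5) and (-9, -10) with Euclidean distance 5.831. For 9 points, brute-force pairwise comparison is shown above. For large n, the divide-and-conquer algorithm (sort by x, recurse on halves, check the dividing strip) achieves O(n log n).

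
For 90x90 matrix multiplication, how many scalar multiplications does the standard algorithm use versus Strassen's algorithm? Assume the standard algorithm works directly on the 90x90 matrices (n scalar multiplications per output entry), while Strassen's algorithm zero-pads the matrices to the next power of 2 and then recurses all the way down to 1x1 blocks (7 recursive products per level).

Matrix multiplication for 90x90 matrices:

Strassen's algorithm requires power-of-2 dimensions. Pad 90x90 to 128x128 (next power of 2).

Standard algorithm: 90^3 = 729000 multiplications
Strassen's algorithm: 7^(log2(128)) = 7^7 = 823543 multiplications
Difference: 729000 - 823543 = -94543 (Strassen uses MORE here due to padding overhead — for small or just-over-power-of-2 n, padding can outweigh the per-level savings)

Standard: 729000 multiplications (90^3). Strassen: 823543 multiplications (7^7, after padding to 128x128). Strassen reduces 8 recursive multiplications to 7 at each level.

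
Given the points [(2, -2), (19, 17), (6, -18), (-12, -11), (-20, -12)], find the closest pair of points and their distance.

Computing all pairwise distances among 5 points:

d((2, -2), (19, 17)) = 25.4951
d((2, -2), (6, -18)) = 16.4924
d((2, -2), (-12, -11)) = 16.6433
d((2, -2), (-20, -12)) = 24.1661
d((19, 17), (6, -18)) = 37.3363
d((19, 17), (-12, -11)) = 41.7732
d((19, 17), (-20, -12)) = 48.6004
d((6, -18), (-12, -11)) = 19.3132
d((6, -18), (-20, -12)) = 26.6833
d((-12, -11), (-20, -12)) = 8.0623 <-- minimum

Closest pair: (-12, -11) and (-20, -12) with distance 8.0623

The closest pair is (-12, -11) and (-20, -12) with Euclidean distance 8.0623. For 5 points, brute-force pairwise comparison is shown above. For large n, the divide-and-conquer algorithm (sort by x, recurse on halves, check the dividing strip) achieves O(n log n).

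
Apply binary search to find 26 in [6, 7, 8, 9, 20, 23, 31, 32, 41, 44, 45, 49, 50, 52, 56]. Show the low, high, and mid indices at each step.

Binary search for 26 in [6, 7, 8, 9, 20, 23, 31, 32, 41, 44, 45, 49, 50, 52, 56]:

lo=0, hi=14, mid=7, arr[mid]=32 -> 32 > 26, search left half
lo=0, hi=6, mid=3, arr[mid]=9 -> 9 < 26, search right half
lo=4, hi=6, mid=5, arr[mid]=23 -> 23 < 26, search right half
lo=6, hi=6, mid=6, arr[mid]=31 -> 31 > 26, search left half
lo=6 > hi=5, target 26 not found

Binary search determines that 26 is not in the array after 4 comparisons. The search space was exhausted without finding the target.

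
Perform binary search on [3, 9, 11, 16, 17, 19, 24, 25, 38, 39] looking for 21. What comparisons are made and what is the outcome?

Binary search for 21 in [3, 9, 11, 16, 17, 19, 24, 25, 38, 39]:

lo=0, hi=9, mid=4, arr[mid]=17 -> 17 < 21, search right half
lo=5, hi=9, mid=7, arr[mid]=25 -> 25 > 21, search left half
lo=5, hi=6, mid=5, arr[mid]=19 -> 19 < 21, search right half
lo=6, hi=6, mid=6, arr[mid]=24 -> 24 > 21, search left half
lo=6 > hi=5, target 21 not found

Binary search determines that 21 is not in the array after 4 comparisons. The search space was exhausted without finding the target.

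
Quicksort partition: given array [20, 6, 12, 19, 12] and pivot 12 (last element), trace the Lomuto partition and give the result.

Lomuto partition with pivot = 12:

Initial array: [20, 6, 12, 19, 12]

arr[0]=20 > 12: no swap
arr[1]=6 <= 12: swap with position 0, array becomes [6, 20, 12, 19, 12]
arr[2]=12 <= 12: swap with position 1, array becomes [6, 12, 20, 19, 12]
arr[3]=19 > 12: no swap

Place pivot at position 2: [6, 12, 12, 19, 20]
Pivot position: 2

After partitioning with pivot 12, the array becomes [6, 12, 12, 19, 20]. The pivot is placed at index 2. All elements to the left of the pivot are <= 12, and all elements to the right are > 12.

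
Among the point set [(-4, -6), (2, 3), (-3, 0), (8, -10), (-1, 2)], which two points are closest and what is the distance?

Computing all pairwise distances among 5 points:

d((-4, -6), (2, 3)) = 10.8167
d((-4, -6), (-3, 0)) = 6.0828
d((-4, -6), (8, -10)) = 12.6491
d((-4, -6), (-1, 2)) = 8.544
d((2, 3), (-3, 0)) = 5.831
d((2, 3), (8, -10)) = 14.3178
d((2, 3), (-1, 2)) = 3.1623
d((-3, 0), (8, -10)) = 14.8661
d((-3, 0), (-1, 2)) = 2.8284 <-- minimum
d((8, -10), (-1, 2)) = 15.0

Closest pair: (-3, 0) and (-1, 2) with distance 2.8284

The closest pair is (-3, 0) and (-1, 2) with Euclidean distance 2.8284. For 5 points, brute-force pairwise comparison is shown above. For large n, the divide-and-conquer algorithm (sort by x, recurse on halves, check the dividing strip) achieves O(n log n).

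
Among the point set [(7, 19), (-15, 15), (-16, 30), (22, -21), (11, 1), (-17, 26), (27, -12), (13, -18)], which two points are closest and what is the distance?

Computing all pairwise distances among 8 points:

d((7, 19), (-15, 15)) = 22.3607
d((7, 19), (-16, 30)) = 25.4951
d((7, 19), (22, -21)) = 42.72
d((7, 19), (11, 1)) = 18.4391
d((7, 19), (-17, 26)) = 25.0
d((7, 19), (27, -12)) = 36.8917
d((7, 19), (13, -18)) = 37.4833
d((-15, 15), (-16, 30)) = 15.0333
d((-15, 15), (22, -21)) = 51.6236
d((-15, 15), (11, 1)) = 29.5296
d((-15, 15), (-17, 26)) = 11.1803
d((-15, 15), (27, -12)) = 49.93
d((-15, 15), (13, -18)) = 43.2782
d((-16, 30), (22, -21)) = 63.6003
d((-16, 30), (11, 1)) = 39.6232
d((-16, 30), (-17, 26)) = 4.1231 <-- minimum
d((-16, 30), (27, -12)) = 60.1082
d((-16, 30), (13, -18)) = 56.0803
d((22, -21), (11, 1)) = 24.5967
d((22, -21), (-17, 26)) = 61.0737
d((22, -21), (27, -12)) = 10.2956
d((22, -21), (13, -18)) = 9.4868
d((11, 1), (-17, 26)) = 37.5366
d((11, 1), (27, -12)) = 20.6155
d((11, 1), (13, -18)) = 19.105
d((-17, 26), (27, -12)) = 58.1378
d((-17, 26), (13, -18)) = 53.2541
d((27, -12), (13, -18)) = 15.2315

Closest pair: (-16, 30) and (-17, 26) with distance 4.1231

The closest pair is (-16, 30) and (-17, 26) with Euclidean distance 4.1231. For 8 points, brute-force pairwise comparison is shown above. For large n, the divide-and-conquer algorithm (sort by x, recurse on halves, check the dividing strip) achieves O(n log n).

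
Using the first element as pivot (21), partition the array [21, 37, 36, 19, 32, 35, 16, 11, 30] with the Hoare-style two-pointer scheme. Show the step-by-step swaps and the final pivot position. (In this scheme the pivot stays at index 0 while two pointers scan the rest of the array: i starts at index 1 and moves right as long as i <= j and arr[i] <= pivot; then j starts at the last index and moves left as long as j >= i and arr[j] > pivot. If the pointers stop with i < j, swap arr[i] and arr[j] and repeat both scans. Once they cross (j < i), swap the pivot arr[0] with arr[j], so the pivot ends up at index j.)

Hoare-style two-pointer partition with pivot = 21:

Initial array: [21, 37, 36, 19, 32, 35, 16, 11, 30]

Pointers start at i = 1, j = 8.
i stops at index 1 (arr[1]=37 > 21), j stops at index 7 (arr[7]=11 <= 21): swap arr[1] and arr[7], array becomes [21, 11, 36, 19, 32, 35, 16, 37, 30]
i stops at index 2 (arr[2]=36 > 21), j stops at index 6 (arr[6]=16 <= 21): swap arr[2] and arr[6], array becomes [21, 11, 16, 19, 32, 35, 36, 37, 30]
i ends at 4, j ends at 3: the pointers have crossed (j < i), so scanning stops.

Swap pivot arr[0] with arr[3] to place pivot at position 3: [19, 11, 16, 21, 32, 35, 36, 37, 30]
Pivot position: 3

After partitioning with pivot 21, the array becomes [19, 11, 16, 21, 32, 35, 36, 37, 30]. The pivot is placed at index 3. All elements to the left of the pivot are <= 21, and all elements to the right are > 21.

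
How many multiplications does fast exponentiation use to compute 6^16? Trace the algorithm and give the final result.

Computing 6^16 by squaring (build up from 6^1; each line after the first costs one multiplication):

6^1 = 6
6^2 = (6^1)^2 = 6^2 = 36
6^4 = (6^2)^2 = 36^2 = 1296
6^8 = (6^4)^2 = 1296^2 = 1679616
6^16 = (6^8)^2 = 1679616^2 = 2821109907456

Result: 2821109907456
Multiplications needed: 4 (4 lines after 6^1)

6^16 = 2821109907456. Using exponentiation by squaring, this requires 4 multiplications. The key idea: if the exponent is even, square the half-power; if odd, multiply by the base once.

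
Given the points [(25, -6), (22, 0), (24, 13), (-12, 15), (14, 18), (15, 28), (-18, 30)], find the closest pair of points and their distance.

Computing all pairwise distances among 7 points:

d((25, -6), (22, 0)) = 6.7082 <-- minimum
d((25, -6), (24, 13)) = 19.0263
d((25, -6), (-12, 15)) = 42.5441
d((25, -6), (14, 18)) = 26.4008
d((25, -6), (15, 28)) = 35.4401
d((25, -6), (-18, 30)) = 56.0803
d((22, 0), (24, 13)) = 13.1529
d((22, 0), (-12, 15)) = 37.1618
d((22, 0), (14, 18)) = 19.6977
d((22, 0), (15, 28)) = 28.8617
d((22, 0), (-18, 30)) = 50.0
d((24, 13), (-12, 15)) = 36.0555
d((24, 13), (14, 18)) = 11.1803
d((24, 13), (15, 28)) = 17.4929
d((24, 13), (-18, 30)) = 45.31
d((-12, 15), (14, 18)) = 26.1725
d((-12, 15), (15, 28)) = 29.9666
d((-12, 15), (-18, 30)) = 16.1555
d((14, 18), (15, 28)) = 10.0499
d((14, 18), (-18, 30)) = 34.176
d((15, 28), (-18, 30)) = 33.0606

Closest pair: (25, -6) and (22, 0) with distance 6.7082

The closest pair is (25, -6) and (22, 0) with Euclidean distance 6.7082. For 7 points, brute-force pairwise comparison is shown above. For large n, the divide-and-conquer algorithm (sort by x, recurse on halves, check the dividing strip) achieves O(n log n).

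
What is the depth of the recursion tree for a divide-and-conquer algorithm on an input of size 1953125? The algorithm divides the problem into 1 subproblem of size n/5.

For divide and conquer with division factor 5:

Problem sizes at each level:
Level 0: 1953125
Level 1: 390625
Level 2: 78125
Level 3: 15625
Level 4: 3125
Level 5: 625
Level 6: 125
Level 7: 25
Level 8: 5
Level 9: 1

The root is level 0 and the size-1 base case is level 9 (the tree spans levels 0 through 9, i.e. 10 levels counting the root), so the depth is the number of divisions: log_5(1953125) = 9

The recursion tree depth is log_5(1953125) = 9. At each level, the problem size is divided by 5, so it takes 9 divisions to reduce to a base case of size 1. The algorithm makes 1 recursive call at each level.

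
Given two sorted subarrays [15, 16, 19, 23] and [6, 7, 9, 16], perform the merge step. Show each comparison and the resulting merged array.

Merging process:

Compare 15 vs 6: take 6 from right. Merged: [6]
Compare 15 vs 7: take 7 from right. Merged: [6, 7]
Compare 15 vs 9: take 9 from right. Merged: [6, 7, 9]
Compare 15 vs 16: take 15 from left. Merged: [6, 7, 9, 15]
Compare 16 vs 16: take 16 from left. Merged: [6, 7, 9, 15, 16]
Compare 19 vs 16: take 16 from right. Merged: [6, 7, 9, 15, 16, 16]
Append remaining from left: [19, 23]. Merged: [6, 7, 9, 15, 16, 16, 19, 23]

Final merged array: [6, 7, 9, 15, 16, 16, 19, 23]
Total comparisons: 6

The merged array is [6, 7, 9, 15, 16, 16, 19, 23], requiring 6 comparisons. The merge step runs in O(n) time where n is the total number of elements.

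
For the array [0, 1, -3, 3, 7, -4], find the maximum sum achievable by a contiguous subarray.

Using Kadane's algorithm on [0, 1, -3, 3, 7, -4]:

Scanning through the array:
Position 1 (value 1): max_ending_here = 1, max_so_far = 1
Position 2 (value -3): max_ending_here = -2, max_so_far = 1
Position 3 (value 3): max_ending_here = 3, max_so_far = 3
Position 4 (value 7): max_ending_here = 10, max_so_far = 10
Position 5 (value -4): max_ending_here = 6, max_so_far = 10

Maximum subarray: [3, 7]
Maximum sum: 10

The maximum subarray is [3, 7] with sum 10. This subarray runs from index 3 to index 4.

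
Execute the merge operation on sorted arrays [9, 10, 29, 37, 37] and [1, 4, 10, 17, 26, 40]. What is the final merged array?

Merging process:

Compare 9 vs 1: take 1 from right. Merged: [1]
Compare 9 vs 4: take 4 from right. Merged: [1, 4]
Compare 9 vs 10: take 9 from left. Merged: [1, 4, 9]
Compare 10 vs 10: take 10 from left. Merged: [1, 4, 9, 10]
Compare 29 vs 10: take 10 from right. Merged: [1, 4, 9, 10, 10]
Compare 29 vs 17: take 17 from right. Merged: [1, 4, 9, 10, 10, 17]
Compare 29 vs 26: take 26 from right. Merged: [1, 4, 9, 10, 10, 17, 26]
Compare 29 vs 40: take 29 from left. Merged: [1, 4, 9, 10, 10, 17, 26, 29]
Compare 37 vs 40: take 37 from left. Merged: [1, 4, 9, 10, 10, 17, 26, 29, 37]
Compare 37 vs 40: take 37 from left. Merged: [1, 4, 9, 10, 10, 17, 26, 29, 37, 37]
Append remaining from right: [40]. Merged: [1, 4, 9, 10, 10, 17, 26, 29, 37, 37, 40]

Final merged array: [1, 4, 9, 10, 10, 17, 26, 29, 37, 37, 40]
Total comparisons: 10

The merged array is [1, 4, 9, 10, 10, 17, 26, 29, 37, 37, 40], requiring 10 comparisons. The merge step runs in O(n) time where n is the total number of elements.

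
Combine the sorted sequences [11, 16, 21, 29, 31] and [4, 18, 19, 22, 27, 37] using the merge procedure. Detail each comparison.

Merging process:

Compare 11 vs 4: take 4 from right. Merged: [4]
Compare 11 vs 18: take 11 from left. Merged: [4, 11]
Compare 16 vs 18: take 16 from left. Merged: [4, 11, 16]
Compare 21 vs 18: take 18 from right. Merged: [4, 11, 16, 18]
Compare 21 vs 19: take 19 from right. Merged: [4, 11, 16, 18, 19]
Compare 21 vs 22: take 21 from left. Merged: [4, 11, 16, 18, 19, 21]
Compare 29 vs 22: take 22 from right. Merged: [4, 11, 16, 18, 19, 21, 22]
Compare 29 vs 27: take 27 from right. Merged: [4, 11, 16, 18, 19, 21, 22, 27]
Compare 29 vs 37: take 29 from left. Merged: [4, 11, 16, 18, 19, 21, 22, 27, 29]
Compare 31 vs 37: take 31 from left. Merged: [4, 11, 16, 18, 19, 21, 22, 27, 29, 31]
Append remaining from right: [37]. Merged: [4, 11, 16, 18, 19, 21, 22, 27, 29, 31, 37]

Final merged array: [4, 11, 16, 18, 19, 21, 22, 27, 29, 31, 37]
Total comparisons: 10

The merged array is [4, 11, 16, 18, 19, 21, 22, 27, 29, 31, 37], requiring 10 comparisons. The merge step runs in O(n) time where n is the total number of elements.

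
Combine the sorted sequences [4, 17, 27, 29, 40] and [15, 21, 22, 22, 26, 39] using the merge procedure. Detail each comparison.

Merging process:

Compare 4 vs 15: take 4 from left. Merged: [4]
Compare 17 vs 15: take 15 from right. Merged: [4, 15]
Compare 17 vs 21: take 17 from left. Merged: [4, 15, 17]
Compare 27 vs 21: take 21 from right. Merged: [4, 15, 17, 21]
Compare 27 vs 22: take 22 from right. Merged: [4, 15, 17, 21, 22]
Compare 27 vs 22: take 22 from right. Merged: [4, 15, 17, 21, 22, 22]
Compare 27 vs 26: take 26 from right. Merged: [4, 15, 17, 21, 22, 22, 26]
Compare 27 vs 39: take 27 from left. Merged: [4, 15, 17, 21, 22, 22, 26, 27]
Compare 29 vs 39: take 29 from left. Merged: [4, 15, 17, 21, 22, 22, 26, 27, 29]
Compare 40 vs 39: take 39 from right. Merged: [4, 15, 17, 21, 22, 22, 26, 27, 29, 39]
Append remaining from left: [40]. Merged: [4, 15, 17, 21, 22, 22, 26, 27, 29, 39, 40]

Final merged array: [4, 15, 17, 21, 22, 22, 26, 27, 29, 39, 40]
Total comparisons: 10

The merged array is [4, 15, 17, 21, 22, 22, 26, 27, 29, 39, 40], requiring 10 comparisons. The merge step runs in O(n) time where n is the total number of elements.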